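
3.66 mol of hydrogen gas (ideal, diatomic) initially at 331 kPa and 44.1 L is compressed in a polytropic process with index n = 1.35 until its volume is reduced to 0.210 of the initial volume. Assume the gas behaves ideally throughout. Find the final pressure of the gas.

T₁ = P₁V₁/(nR) = 331×44.1/(3.66×8.314) = 480 K.
Polytropic n=1.35: T₂ = T₁(V₁/V₂)^(n−1) = 480×(4.76)^0.35 = 828 K; P₂ = P₁(V₁/V₂)^n = 2720 kPa.

2720 kPa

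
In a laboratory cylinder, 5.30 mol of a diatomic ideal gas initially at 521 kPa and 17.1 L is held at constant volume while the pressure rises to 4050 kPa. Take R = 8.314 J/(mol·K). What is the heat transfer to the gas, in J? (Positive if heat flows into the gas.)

151000 J

T₁ = P₁V₁/(nR) = 521×17.1/(5.30×8.314) = 202 K.
Isochoric: V stays 17.1 L; P/T = const ⇒ T₂ = 1570 K, P₂ = 4050 kPa.
W = 0 (no volume change).
ΔU = nCvΔT = 5.30×20.8×(1570−202) = 151000 J.
Q = ΔU = 151000 J.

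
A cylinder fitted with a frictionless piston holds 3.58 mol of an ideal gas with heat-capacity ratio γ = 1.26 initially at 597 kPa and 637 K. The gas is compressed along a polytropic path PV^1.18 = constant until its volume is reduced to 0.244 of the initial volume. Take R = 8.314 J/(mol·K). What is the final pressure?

3150 kPa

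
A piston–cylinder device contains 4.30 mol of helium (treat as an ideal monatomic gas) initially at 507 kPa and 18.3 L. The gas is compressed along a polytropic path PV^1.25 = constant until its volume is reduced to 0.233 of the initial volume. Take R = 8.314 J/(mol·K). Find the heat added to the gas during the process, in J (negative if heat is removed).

-10200 J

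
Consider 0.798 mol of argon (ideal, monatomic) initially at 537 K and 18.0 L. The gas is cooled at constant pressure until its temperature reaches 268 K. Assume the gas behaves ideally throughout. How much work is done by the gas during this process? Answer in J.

P₁ = nRT₁/V₁ = 0.798×8.314×537/18.0 = 198 kPa.
Isobaric: P stays 198 kPa; V/T = const ⇒ T₂ = 268 K, V₂ = 8.98 L.
W = PΔV = 198×(8.98−18.0) kPa·L = -1780 J.

-1780 J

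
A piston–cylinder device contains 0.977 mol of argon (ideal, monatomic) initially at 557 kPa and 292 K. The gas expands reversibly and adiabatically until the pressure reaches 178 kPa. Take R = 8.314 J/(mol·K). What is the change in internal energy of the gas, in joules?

-1300 J

V₁ = nRT₁/P₁ = 0.977×8.314×292/557 = 4.26 L.
Adiabatic: T₂/T₁ = (P₂/P₁)^((γ−1)/γ) ⇒ T₂ = 292×(0.320)^0.400 = 185 K; V₂ = 8.44 L.
For an ideal gas ΔU = nCvΔT with Cv = (3/2)R = 12.5 J/(mol·K).
ΔU = 0.977×12.5×(185−292) = -1300 J.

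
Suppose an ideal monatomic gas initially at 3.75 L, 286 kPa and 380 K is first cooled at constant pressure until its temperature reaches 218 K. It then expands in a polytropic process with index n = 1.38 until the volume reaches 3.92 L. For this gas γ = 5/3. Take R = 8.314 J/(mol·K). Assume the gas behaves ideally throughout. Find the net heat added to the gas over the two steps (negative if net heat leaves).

-1000 J

n = P₁V₁/(RT₁) = 286×3.75/(8.314×380) = 0.339 mol.
Step 1 — Isobaric: P stays 286 kPa; V/T = const ⇒ T₂ = 218 K, V₂ = 2.15 L.
W = PΔV = 286×(2.15−3.75) kPa·L = -457 J.
ΔU = nCvΔT = 0.339×12.5×(218−380) = -686 J.
Q = ΔU + W = nCpΔT = -1140 J.
State after step 1: P = 286 kPa, V = 2.15 L, T = 218 K.
Step 2 — Polytropic n=1.38: T₂ = T₁(V₁/V₂)^(n−1) = 218×(0.549)^0.38 = 174 K; P₂ = P₁(V₁/V₂)^n = 125 kPa.
W = (P₁V₁−P₂V₂)/(n−1) = (286×2.15−125×3.92)/0.38 = 330 J.
ΔU = nCvΔT = 0.339×12.5×(174−218) = -188 J.
Q = ΔU + W = 142 J.
Net over both steps: W = -127 J, Q = -1000 J, ΔU = -874 J.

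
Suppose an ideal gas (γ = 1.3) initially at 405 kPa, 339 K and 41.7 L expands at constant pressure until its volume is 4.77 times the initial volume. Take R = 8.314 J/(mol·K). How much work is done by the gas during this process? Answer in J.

63700 J

n = P₁V₁/(RT₁) = 405×41.7/(8.314×339) = 5.99 mol.
Isobaric: P stays 405 kPa; V/T = const ⇒ T₂ = 1620 K, V₂ = 199 L.
W = PΔV = 405×(199−41.7) kPa·L = 63700 J.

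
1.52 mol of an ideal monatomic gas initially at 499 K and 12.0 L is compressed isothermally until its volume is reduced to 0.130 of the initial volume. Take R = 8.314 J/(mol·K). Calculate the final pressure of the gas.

4040 kPa

P₁ = nRT₁/V₁ = 1.52×8.314×499/12.0 = 526 kPa.
Isothermal: T stays 499 K; PV = const ⇒ V₂ = 1.56 L, P₂ = 4040 kPa.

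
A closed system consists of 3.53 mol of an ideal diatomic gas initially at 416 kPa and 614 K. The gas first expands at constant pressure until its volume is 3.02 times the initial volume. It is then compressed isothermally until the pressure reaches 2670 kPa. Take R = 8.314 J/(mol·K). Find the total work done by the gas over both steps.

V₁ = nRT₁/P₁ = 3.53×8.314×614/416 = 43.3 L.
Step 1 — Isobaric: P stays 416 kPa; V/T = const ⇒ T₂ = 1850 K, V₂ = 131 L.
W = PΔV = 416×(131−43.3) kPa·L = 36400 J.
ΔU = nCvΔT = 3.53×20.8×(1850−614) = 91000 J.
Q = ΔU + W = nCpΔT = 127000 J.
State after step 1: P = 416 kPa, V = 131 L, T = 1850 K.
Step 2 — Isothermal: T stays 1850 K; PV = const ⇒ V₂ = 20.4 L, P₂ = 2670 kPa.
ΔU = 0 (ideal gas, T constant).
W = nRT ln(V₂/V₁) = 3.53×8.314×1850×ln(0.156) = -101000 J.
Q = ΔU + W = -101000 J.
Net over both steps: W = -64800 J, Q = 26200 J, ΔU = 91000 J.

-64800 J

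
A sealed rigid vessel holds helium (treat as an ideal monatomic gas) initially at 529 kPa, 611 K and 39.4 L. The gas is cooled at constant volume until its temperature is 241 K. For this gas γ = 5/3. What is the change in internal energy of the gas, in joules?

n = P₁V₁/(RT₁) = 529×39.4/(8.314×611) = 4.10 mol.
Isochoric: V stays 39.4 L; P/T = const ⇒ T₂ = 241 K, P₂ = 209 kPa.
For an ideal gas ΔU = nCvΔT with Cv = (3/2)R = 12.5 J/(mol·K).
ΔU = 4.10×12.5×(241−611) = -18900 J.

-18900 J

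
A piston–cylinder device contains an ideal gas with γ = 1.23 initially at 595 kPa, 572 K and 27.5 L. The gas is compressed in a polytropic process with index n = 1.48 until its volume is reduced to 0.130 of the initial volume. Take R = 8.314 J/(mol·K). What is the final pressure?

Polytropic n=1.48: T₂ = T₁(V₁/V₂)^(n−1) = 572×(7.69)^0.48 = 1520 K; P₂ = P₁(V₁/V₂)^n = 12200 kPa.

12200 kPa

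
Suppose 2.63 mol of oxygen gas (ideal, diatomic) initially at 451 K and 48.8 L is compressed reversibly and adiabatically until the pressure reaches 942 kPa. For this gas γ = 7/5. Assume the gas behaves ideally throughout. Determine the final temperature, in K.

700 K

P₁ = nRT₁/V₁ = 2.63×8.314×451/48.8 = 202 kPa.
Adiabatic: T₂/T₁ = (P₂/P₁)^((γ−1)/γ) ⇒ T₂ = 451×(4.66)^0.286 = 700 K; V₂ = 16.3 L.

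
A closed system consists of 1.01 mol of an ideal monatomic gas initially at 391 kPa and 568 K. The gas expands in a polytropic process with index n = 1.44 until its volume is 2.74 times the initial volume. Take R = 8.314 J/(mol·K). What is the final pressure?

91.6 kPa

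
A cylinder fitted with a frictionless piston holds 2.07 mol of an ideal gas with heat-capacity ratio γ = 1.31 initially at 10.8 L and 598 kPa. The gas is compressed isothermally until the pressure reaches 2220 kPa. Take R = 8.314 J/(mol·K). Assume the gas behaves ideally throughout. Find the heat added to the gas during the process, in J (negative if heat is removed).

T₁ = P₁V₁/(nR) = 598×10.8/(2.07×8.314) = 375 K.
Isothermal: T stays 375 K; PV = const ⇒ V₂ = 2.91 L, P₂ = 2220 kPa.
ΔU = 0 (ideal gas, T constant).
W = nRT ln(V₂/V₁) = 2.07×8.314×375×ln(0.269) = -8470 J.
Q = ΔU + W = -8470 J.

-8470 J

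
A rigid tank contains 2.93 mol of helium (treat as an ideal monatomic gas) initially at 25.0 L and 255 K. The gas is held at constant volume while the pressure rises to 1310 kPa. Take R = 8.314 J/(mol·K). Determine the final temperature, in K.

1340 K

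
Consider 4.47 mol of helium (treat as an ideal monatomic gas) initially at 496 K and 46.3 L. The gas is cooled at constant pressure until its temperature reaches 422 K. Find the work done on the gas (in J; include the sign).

2750 J

P₁ = nRT₁/V₁ = 4.47×8.314×496/46.3 = 398 kPa.
Isobaric: P stays 398 kPa; V/T = const ⇒ T₂ = 422 K, V₂ = 39.4 L.
W = PΔV = 398×(39.4−46.3) kPa·L = -2750 J.
Work done on the gas = −W_by = 2750 J.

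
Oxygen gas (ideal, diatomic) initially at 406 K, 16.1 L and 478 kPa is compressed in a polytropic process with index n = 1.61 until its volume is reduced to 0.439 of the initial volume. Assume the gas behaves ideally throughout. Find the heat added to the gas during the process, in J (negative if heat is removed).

4320 J

n = P₁V₁/(RT₁) = 478×16.1/(8.314×406) = 2.28 mol.
Polytropic n=1.61: T₂ = T₁(V₁/V₂)^(n−1) = 406×(2.28)^0.61 = 671 K; P₂ = P₁(V₁/V₂)^n = 1800 kPa.
W = (P₁V₁−P₂V₂)/(n−1) = (478×16.1−1800×7.07)/0.61 = -8230 J.
ΔU = nCvΔT = 2.28×20.8×(671−406) = 12600 J.
Q = ΔU + W = 4320 J.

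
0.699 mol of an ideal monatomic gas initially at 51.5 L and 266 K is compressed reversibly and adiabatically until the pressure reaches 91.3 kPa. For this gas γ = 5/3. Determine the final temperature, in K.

P₁ = nRT₁/V₁ = 0.699×8.314×266/51.5 = 30.0 kPa.
Adiabatic: T₂/T₁ = (P₂/P₁)^((γ−1)/γ) ⇒ T₂ = 266×(3.04)^0.400 = 415 K; V₂ = 26.4 L.

415 K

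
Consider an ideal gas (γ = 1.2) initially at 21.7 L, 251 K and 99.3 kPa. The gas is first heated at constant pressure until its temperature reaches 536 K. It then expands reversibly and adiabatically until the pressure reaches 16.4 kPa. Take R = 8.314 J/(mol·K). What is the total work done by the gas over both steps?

8410 J

n = P₁V₁/(RT₁) = 99.3×21.7/(8.314×251) = 1.03 mol.
Step 1 — Isobaric: P stays 99.3 kPa; V/T = const ⇒ T₂ = 536 K, V₂ = 46.3 L.
W = PΔV = 99.3×(46.3−21.7) kPa·L = 2450 J.
ΔU = nCvΔT = 1.03×41.6×(536−251) = 12200 J.
Q = ΔU + W = nCpΔT = 14700 J.
State after step 1: P = 99.3 kPa, V = 46.3 L, T = 536 K.
Step 2 — Adiabatic: T₂/T₁ = (P₂/P₁)^((γ−1)/γ) ⇒ T₂ = 536×(0.165)^0.167 = 397 K; V₂ = 208 L.
ΔU = nCvΔT = 1.03×41.6×(397−536) = -5970 J.
Q = 0 for an adiabatic process, so W = −ΔU = 5970 J.
Net over both steps: W = 8410 J, Q = 14700 J, ΔU = 6270 J.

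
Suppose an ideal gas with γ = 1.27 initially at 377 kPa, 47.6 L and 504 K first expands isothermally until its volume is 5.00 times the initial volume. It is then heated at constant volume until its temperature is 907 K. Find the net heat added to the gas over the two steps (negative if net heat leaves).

n = P₁V₁/(RT₁) = 377×47.6/(8.314×504) = 4.28 mol.
Step 1 — Isothermal: T stays 504 K; PV = const ⇒ V₂ = 238 L, P₂ = 75.4 kPa.
ΔU = 0 (ideal gas, T constant).
W = nRT ln(V₂/V₁) = 4.28×8.314×504×ln(5.00) = 28900 J.
Q = ΔU + W = 28900 J.
State after step 1: P = 75.4 kPa, V = 238 L, T = 504 K.
Step 2 — Isochoric: V stays 238 L; P/T = const ⇒ T₂ = 907 K, P₂ = 136 kPa.
W = 0 (no volume change).
ΔU = nCvΔT = 4.28×30.8×(907−504) = 53100 J.
Q = ΔU = 53100 J.
Net over both steps: W = 28900 J, Q = 82000 J, ΔU = 53100 J.

82000 J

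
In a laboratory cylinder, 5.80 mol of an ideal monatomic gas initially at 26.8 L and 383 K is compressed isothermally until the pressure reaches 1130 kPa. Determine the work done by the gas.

-9130 J

P₁ = nRT₁/V₁ = 5.80×8.314×383/26.8 = 689 kPa.
Isothermal: T stays 383 K; PV = const ⇒ V₂ = 16.3 L, P₂ = 1130 kPa.
W = nRT ln(V₂/V₁) = 5.80×8.314×383×ln(0.610) = -9130 J.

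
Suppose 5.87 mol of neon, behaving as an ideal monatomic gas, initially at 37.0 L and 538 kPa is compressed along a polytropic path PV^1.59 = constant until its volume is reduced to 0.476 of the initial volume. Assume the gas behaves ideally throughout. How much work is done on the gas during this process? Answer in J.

18500 J

T₁ = P₁V₁/(nR) = 538×37.0/(5.87×8.314) = 408 K.
Polytropic n=1.59: T₂ = T₁(V₁/V₂)^(n−1) = 408×(2.10)^0.59 = 632 K; P₂ = P₁(V₁/V₂)^n = 1750 kPa.
W = (P₁V₁−P₂V₂)/(n−1) = (538×37.0−1750×17.6)/0.59 = -18500 J.
Work done on the gas = −W_by = 18500 J.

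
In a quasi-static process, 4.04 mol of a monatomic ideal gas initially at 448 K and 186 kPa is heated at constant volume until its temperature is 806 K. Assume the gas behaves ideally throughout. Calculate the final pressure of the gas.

335 kPa

V₁ = nRT₁/P₁ = 4.04×8.314×448/186 = 80.9 L.
Isochoric: V stays 80.9 L; P/T = const ⇒ T₂ = 806 K, P₂ = 335 kPa.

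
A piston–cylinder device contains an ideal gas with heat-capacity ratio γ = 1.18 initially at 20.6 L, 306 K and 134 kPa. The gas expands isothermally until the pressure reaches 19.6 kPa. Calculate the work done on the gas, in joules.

-5310 J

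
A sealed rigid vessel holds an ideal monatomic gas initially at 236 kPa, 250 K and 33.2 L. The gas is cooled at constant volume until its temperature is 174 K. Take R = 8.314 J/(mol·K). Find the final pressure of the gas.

164 kPa

Isochoric: V stays 33.2 L; P/T = const ⇒ T₂ = 174 K, P₂ = 164 kPa.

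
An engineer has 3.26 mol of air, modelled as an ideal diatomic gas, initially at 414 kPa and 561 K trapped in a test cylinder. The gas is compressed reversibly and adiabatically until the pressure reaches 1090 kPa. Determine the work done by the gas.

-12100 J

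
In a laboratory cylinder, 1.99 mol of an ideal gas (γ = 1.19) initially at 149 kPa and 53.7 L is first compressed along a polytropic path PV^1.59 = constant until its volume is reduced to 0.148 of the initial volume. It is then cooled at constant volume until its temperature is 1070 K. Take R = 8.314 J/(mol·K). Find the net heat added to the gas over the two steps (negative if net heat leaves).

22800 J

T₁ = P₁V₁/(nR) = 149×53.7/(1.99×8.314) = 484 K.
Step 1 — Polytropic n=1.59: T₂ = T₁(V₁/V₂)^(n−1) = 484×(6.76)^0.59 = 1490 K; P₂ = P₁(V₁/V₂)^n = 3110 kPa.
W = (P₁V₁−P₂V₂)/(n−1) = (149×53.7−3110×7.95)/0.59 = -28300 J.
ΔU = nCvΔT = 1.99×43.8×(1490−484) = 87900 J.
Q = ΔU + W = 59600 J.
State after step 1: P = 3110 kPa, V = 7.95 L, T = 1490 K.
Step 2 — Isochoric: V stays 7.95 L; P/T = const ⇒ T₂ = 1070 K, P₂ = 2230 kPa.
W = 0 (no volume change).
ΔU = nCvΔT = 1.99×43.8×(1070−1490) = -36800 J.
Q = ΔU = -36800 J.
Net over both steps: W = -28300 J, Q = 22800 J, ΔU = 51100 J.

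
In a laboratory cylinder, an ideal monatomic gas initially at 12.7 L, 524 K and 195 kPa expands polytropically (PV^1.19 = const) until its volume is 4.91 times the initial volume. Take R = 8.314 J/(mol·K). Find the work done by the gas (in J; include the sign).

n = P₁V₁/(RT₁) = 195×12.7/(8.314×524) = 0.568 mol.
Polytropic n=1.19: T₂ = T₁(V₁/V₂)^(n−1) = 524×(0.204)^0.19 = 387 K; P₂ = P₁(V₁/V₂)^n = 29.4 kPa.
W = (P₁V₁−P₂V₂)/(n−1) = (195×12.7−29.4×62.4)/0.19 = 3400 J.

3400 J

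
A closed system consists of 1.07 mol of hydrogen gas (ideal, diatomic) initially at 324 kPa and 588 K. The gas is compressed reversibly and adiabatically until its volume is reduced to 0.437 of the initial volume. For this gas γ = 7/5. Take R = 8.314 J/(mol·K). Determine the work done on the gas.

5130 J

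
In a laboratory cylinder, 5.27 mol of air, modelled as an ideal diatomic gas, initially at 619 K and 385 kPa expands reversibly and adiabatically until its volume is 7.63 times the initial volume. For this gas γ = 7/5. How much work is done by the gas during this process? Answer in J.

37700 J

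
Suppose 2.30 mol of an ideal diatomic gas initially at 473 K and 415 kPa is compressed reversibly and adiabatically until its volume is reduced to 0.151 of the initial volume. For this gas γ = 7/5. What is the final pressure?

V₁ = nRT₁/P₁ = 2.30×8.314×473/415 = 21.8 L.
Adiabatic: TV^(γ−1) = const ⇒ T₂ = 473×(6.62)^0.400 = 1010 K; PV^γ = const ⇒ P₂ = 5850 kPa.

5850 kPa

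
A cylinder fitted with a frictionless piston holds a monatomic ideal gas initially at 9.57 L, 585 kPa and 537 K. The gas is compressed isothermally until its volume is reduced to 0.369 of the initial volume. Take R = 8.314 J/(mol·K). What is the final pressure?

Isothermal: T stays 537 K; PV = const ⇒ V₂ = 3.53 L, P₂ = 1590 kPa.

1590 kPa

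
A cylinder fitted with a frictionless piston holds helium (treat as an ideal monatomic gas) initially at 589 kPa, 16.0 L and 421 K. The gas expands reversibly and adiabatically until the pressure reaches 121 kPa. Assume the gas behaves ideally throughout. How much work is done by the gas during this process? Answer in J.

6630 J

n = P₁V₁/(RT₁) = 589×16.0/(8.314×421) = 2.69 mol.
Adiabatic: T₂/T₁ = (P₂/P₁)^((γ−1)/γ) ⇒ T₂ = 421×(0.205)^0.400 = 224 K; V₂ = 41.4 L.
ΔU = nCvΔT = 2.69×12.5×(224−421) = -6630 J.
Q = 0 for an adiabatic process, so W = −ΔU = 6630 J.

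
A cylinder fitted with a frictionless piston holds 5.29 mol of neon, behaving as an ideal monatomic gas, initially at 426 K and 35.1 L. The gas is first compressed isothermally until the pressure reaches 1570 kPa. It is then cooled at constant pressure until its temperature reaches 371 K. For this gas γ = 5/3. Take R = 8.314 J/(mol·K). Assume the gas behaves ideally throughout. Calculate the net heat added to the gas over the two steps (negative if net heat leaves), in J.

P₁ = nRT₁/V₁ = 5.29×8.314×426/35.1 = 534 kPa.
Step 1 — Isothermal: T stays 426 K; PV = const ⇒ V₂ = 11.9 L, P₂ = 1570 kPa.
ΔU = 0 (ideal gas, T constant).
W = nRT ln(V₂/V₁) = 5.29×8.314×426×ln(0.340) = -20200 J.
Q = ΔU + W = -20200 J.
State after step 1: P = 1570 kPa, V = 11.9 L, T = 426 K.
Step 2 — Isobaric: P stays 1570 kPa; V/T = const ⇒ T₂ = 371 K, V₂ = 10.4 L.
W = PΔV = 1570×(10.4−11.9) kPa·L = -2420 J.
ΔU = nCvΔT = 5.29×12.5×(371−426) = -3630 J.
Q = ΔU + W = nCpΔT = -6050 J.
Net over both steps: W = -22600 J, Q = -26300 J, ΔU = -3630 J.

-26300 J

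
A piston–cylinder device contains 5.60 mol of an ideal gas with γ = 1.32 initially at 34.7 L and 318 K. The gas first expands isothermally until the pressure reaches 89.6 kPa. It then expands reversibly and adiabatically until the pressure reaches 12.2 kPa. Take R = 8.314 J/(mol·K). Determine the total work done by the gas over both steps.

40800 J

P₁ = nRT₁/V₁ = 5.60×8.314×318/34.7 = 427 kPa.
Step 1 — Isothermal: T stays 318 K; PV = const ⇒ V₂ = 165 L, P₂ = 89.6 kPa.
ΔU = 0 (ideal gas, T constant).
W = nRT ln(V₂/V₁) = 5.60×8.314×318×ln(4.76) = 23100 J.
Q = ΔU + W = 23100 J.
State after step 1: P = 89.6 kPa, V = 165 L, T = 318 K.
Step 2 — Adiabatic: T₂/T₁ = (P₂/P₁)^((γ−1)/γ) ⇒ T₂ = 318×(0.136)^0.242 = 196 K; V₂ = 748 L.
ΔU = nCvΔT = 5.60×26.0×(196−318) = -17700 J.
Q = 0 for an adiabatic process, so W = −ΔU = 17700 J.
Net over both steps: W = 40800 J, Q = 23100 J, ΔU = -17700 J.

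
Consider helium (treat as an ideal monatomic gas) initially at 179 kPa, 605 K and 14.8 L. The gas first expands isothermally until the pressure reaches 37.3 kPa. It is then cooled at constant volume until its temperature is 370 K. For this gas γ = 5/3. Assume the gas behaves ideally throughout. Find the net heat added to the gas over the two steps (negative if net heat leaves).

2610 J

n = P₁V₁/(RT₁) = 179×14.8/(8.314×605) = 0.527 mol.
Step 1 — Isothermal: T stays 605 K; PV = const ⇒ V₂ = 71.0 L, P₂ = 37.3 kPa.
ΔU = 0 (ideal gas, T constant).
W = nRT ln(V₂/V₁) = 0.527×8.314×605×ln(4.80) = 4150 J.
Q = ΔU + W = 4150 J.
State after step 1: P = 37.3 kPa, V = 71.0 L, T = 605 K.
Step 2 — Isochoric: V stays 71.0 L; P/T = const ⇒ T₂ = 370 K, P₂ = 22.8 kPa.
W = 0 (no volume change).
ΔU = nCvΔT = 0.527×12.5×(370−605) = -1540 J.
Q = ΔU = -1540 J.
Net over both steps: W = 4150 J, Q = 2610 J, ΔU = -1540 J.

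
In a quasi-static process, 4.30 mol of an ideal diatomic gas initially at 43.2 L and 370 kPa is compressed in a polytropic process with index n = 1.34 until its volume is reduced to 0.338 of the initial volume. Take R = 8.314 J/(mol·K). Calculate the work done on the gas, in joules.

21000 J

T₁ = P₁V₁/(nR) = 370×43.2/(4.30×8.314) = 447 K.
Polytropic n=1.34: T₂ = T₁(V₁/V₂)^(n−1) = 447×(2.96)^0.34 = 647 K; P₂ = P₁(V₁/V₂)^n = 1580 kPa.
W = (P₁V₁−P₂V₂)/(n−1) = (370×43.2−1580×14.6)/0.34 = -21000 J.
Work done on the gas = −W_by = 21000 J.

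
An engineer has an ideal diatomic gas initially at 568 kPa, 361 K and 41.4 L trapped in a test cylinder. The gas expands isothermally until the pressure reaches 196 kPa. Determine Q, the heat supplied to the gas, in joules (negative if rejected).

n = P₁V₁/(RT₁) = 568×41.4/(8.314×361) = 7.83 mol.
Isothermal: T stays 361 K; PV = const ⇒ V₂ = 120 L, P₂ = 196 kPa.
ΔU = 0 (ideal gas, T constant).
W = nRT ln(V₂/V₁) = 7.83×8.314×361×ln(2.90) = 25000 J.
Q = ΔU + W = 25000 J.

25000 J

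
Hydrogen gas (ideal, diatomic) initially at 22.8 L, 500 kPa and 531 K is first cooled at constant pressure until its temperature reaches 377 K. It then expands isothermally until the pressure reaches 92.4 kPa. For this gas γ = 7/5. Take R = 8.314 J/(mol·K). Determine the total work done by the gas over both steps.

n = P₁V₁/(RT₁) = 500×22.8/(8.314×531) = 2.58 mol.
Step 1 — Isobaric: P stays 500 kPa; V/T = const ⇒ T₂ = 377 K, V₂ = 16.2 L.
W = PΔV = 500×(16.2−22.8) kPa·L = -3310 J.
ΔU = nCvΔT = 2.58×20.8×(377−531) = -8270 J.
Q = ΔU + W = nCpΔT = -11600 J.
State after step 1: P = 500 kPa, V = 16.2 L, T = 377 K.
Step 2 — Isothermal: T stays 377 K; PV = const ⇒ V₂ = 87.6 L, P₂ = 92.4 kPa.
ΔU = 0 (ideal gas, T constant).
W = nRT ln(V₂/V₁) = 2.58×8.314×377×ln(5.41) = 13700 J.
Q = ΔU + W = 13700 J.
Net over both steps: W = 10400 J, Q = 2090 J, ΔU = -8270 J.

10400 J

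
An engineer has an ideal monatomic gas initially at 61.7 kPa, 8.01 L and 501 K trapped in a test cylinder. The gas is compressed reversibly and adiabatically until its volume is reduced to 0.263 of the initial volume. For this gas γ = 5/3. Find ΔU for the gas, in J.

1060 J

n = P₁V₁/(RT₁) = 61.7×8.01/(8.314×501) = 0.119 mol.
Adiabatic: TV^(γ−1) = const ⇒ T₂ = 501×(3.80)^0.667 = 1220 K; PV^γ = const ⇒ P₂ = 572 kPa.
For an ideal gas ΔU = nCvΔT with Cv = (3/2)R = 12.5 J/(mol·K).
ΔU = 0.119×12.5×(1220−501) = 1060 J.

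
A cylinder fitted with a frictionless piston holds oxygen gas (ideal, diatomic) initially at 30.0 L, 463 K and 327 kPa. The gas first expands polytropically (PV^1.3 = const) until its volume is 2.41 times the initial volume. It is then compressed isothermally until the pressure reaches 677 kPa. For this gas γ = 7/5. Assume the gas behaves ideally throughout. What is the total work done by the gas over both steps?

-6510 J

n = P₁V₁/(RT₁) = 327×30.0/(8.314×463) = 2.55 mol.
Step 1 — Polytropic n=1.3: T₂ = T₁(V₁/V₂)^(n−1) = 463×(0.415)^0.30 = 356 K; P₂ = P₁(V₁/V₂)^n = 104 kPa.
W = (P₁V₁−P₂V₂)/(n−1) = (327×30.0−104×72.3)/0.30 = 7580 J.
ΔU = nCvΔT = 2.55×20.8×(356−463) = -5690 J.
Q = ΔU + W = 1900 J.
State after step 1: P = 104 kPa, V = 72.3 L, T = 356 K.
Step 2 — Isothermal: T stays 356 K; PV = const ⇒ V₂ = 11.1 L, P₂ = 677 kPa.
ΔU = 0 (ideal gas, T constant).
W = nRT ln(V₂/V₁) = 2.55×8.314×356×ln(0.154) = -14100 J.
Q = ΔU + W = -14100 J.
Net over both steps: W = -6510 J, Q = -12200 J, ΔU = -5690 J.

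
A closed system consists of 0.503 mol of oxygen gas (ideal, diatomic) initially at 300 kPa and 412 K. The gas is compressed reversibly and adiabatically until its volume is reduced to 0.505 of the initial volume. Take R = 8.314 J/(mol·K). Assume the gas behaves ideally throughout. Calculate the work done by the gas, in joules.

V₁ = nRT₁/P₁ = 0.503×8.314×412/300 = 5.74 L.
Adiabatic: TV^(γ−1) = const ⇒ T₂ = 412×(1.98)^0.400 = 541 K; PV^γ = const ⇒ P₂ = 781 kPa.
ΔU = nCvΔT = 0.503×20.8×(541−412) = 1350 J.
Q = 0 for an adiabatic process, so W = −ΔU = -1350 J.

-1350 J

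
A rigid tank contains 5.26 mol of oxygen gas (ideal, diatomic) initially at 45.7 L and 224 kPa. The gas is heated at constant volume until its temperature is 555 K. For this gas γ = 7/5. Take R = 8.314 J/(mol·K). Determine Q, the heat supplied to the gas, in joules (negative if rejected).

T₁ = P₁V₁/(nR) = 224×45.7/(5.26×8.314) = 234 K.
Isochoric: V stays 45.7 L; P/T = const ⇒ T₂ = 555 K, P₂ = 531 kPa.
W = 0 (no volume change).
ΔU = nCvΔT = 5.26×20.8×(555−234) = 35100 J.
Q = ΔU = 35100 J.

35100 J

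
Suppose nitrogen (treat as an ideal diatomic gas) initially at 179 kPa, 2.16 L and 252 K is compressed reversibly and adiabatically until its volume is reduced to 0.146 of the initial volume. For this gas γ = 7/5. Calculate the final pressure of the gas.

2650 kPa

Adiabatic: TV^(γ−1) = const ⇒ T₂ = 252×(6.85)^0.400 = 544 K; PV^γ = const ⇒ P₂ = 2650 kPa.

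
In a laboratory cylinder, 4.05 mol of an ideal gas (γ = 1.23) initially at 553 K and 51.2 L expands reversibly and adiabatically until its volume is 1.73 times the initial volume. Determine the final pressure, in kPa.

P₁ = nRT₁/V₁ = 4.05×8.314×553/51.2 = 364 kPa.
Adiabatic: TV^(γ−1) = const ⇒ T₂ = 553×(0.578)^0.230 = 487 K; PV^γ = const ⇒ P₂ = 185 kPa.

185 kPa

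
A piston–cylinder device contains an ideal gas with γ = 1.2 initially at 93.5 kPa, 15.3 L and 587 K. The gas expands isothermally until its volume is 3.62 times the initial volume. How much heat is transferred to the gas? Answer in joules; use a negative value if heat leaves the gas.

1840 J

n = P₁V₁/(RT₁) = 93.5×15.3/(8.314×587) = 0.293 mol.
Isothermal: T stays 587 K; PV = const ⇒ V₂ = 55.4 L, P₂ = 25.8 kPa.
ΔU = 0 (ideal gas, T constant).
W = nRT ln(V₂/V₁) = 0.293×8.314×587×ln(3.62) = 1840 J.
Q = ΔU + W = 1840 J.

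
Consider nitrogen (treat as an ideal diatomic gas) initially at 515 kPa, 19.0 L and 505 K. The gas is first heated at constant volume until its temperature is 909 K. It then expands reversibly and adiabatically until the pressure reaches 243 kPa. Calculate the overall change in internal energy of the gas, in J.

5570 J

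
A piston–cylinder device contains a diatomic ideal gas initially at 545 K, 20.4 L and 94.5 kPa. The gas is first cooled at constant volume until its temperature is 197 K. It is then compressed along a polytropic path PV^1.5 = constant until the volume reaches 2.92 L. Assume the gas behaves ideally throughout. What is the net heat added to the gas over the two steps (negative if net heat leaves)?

-2500 J

n = P₁V₁/(RT₁) = 94.5×20.4/(8.314×545) = 0.425 mol.
Step 1 — Isochoric: V stays 20.4 L; P/T = const ⇒ T₂ = 197 K, P₂ = 34.2 kPa.
W = 0 (no volume change).
ΔU = nCvΔT = 0.425×20.8×(197−545) = -3080 J.
Q = ΔU = -3080 J.
State after step 1: P = 34.2 kPa, V = 20.4 L, T = 197 K.
Step 2 — Polytropic n=1.5: T₂ = T₁(V₁/V₂)^(n−1) = 197×(6.99)^0.50 = 521 K; P₂ = P₁(V₁/V₂)^n = 631 kPa.
W = (P₁V₁−P₂V₂)/(n−1) = (34.2×20.4−631×2.92)/0.50 = -2290 J.
ΔU = nCvΔT = 0.425×20.8×(521−197) = 2860 J.
Q = ΔU + W = 573 J.
Net over both steps: W = -2290 J, Q = -2500 J, ΔU = -215 J.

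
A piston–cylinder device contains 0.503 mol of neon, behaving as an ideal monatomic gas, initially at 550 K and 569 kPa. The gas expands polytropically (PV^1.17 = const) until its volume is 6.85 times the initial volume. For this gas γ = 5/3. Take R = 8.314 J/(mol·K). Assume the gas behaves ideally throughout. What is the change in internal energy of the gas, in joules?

V₁ = nRT₁/P₁ = 0.503×8.314×550/569 = 4.04 L.
Polytropic n=1.17: T₂ = T₁(V₁/V₂)^(n−1) = 550×(0.146)^0.17 = 397 K; P₂ = P₁(V₁/V₂)^n = 59.9 kPa.
For an ideal gas ΔU = nCvΔT with Cv = (3/2)R = 12.5 J/(mol·K).
ΔU = 0.503×12.5×(397−550) = -963 J.

-963 J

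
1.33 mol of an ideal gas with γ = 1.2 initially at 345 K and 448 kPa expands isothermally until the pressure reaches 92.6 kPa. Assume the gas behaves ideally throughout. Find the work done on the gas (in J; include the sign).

-6010 J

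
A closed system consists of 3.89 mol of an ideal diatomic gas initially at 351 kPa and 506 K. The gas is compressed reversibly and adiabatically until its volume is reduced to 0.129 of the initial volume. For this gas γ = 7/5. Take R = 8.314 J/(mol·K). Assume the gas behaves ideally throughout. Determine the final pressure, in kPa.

V₁ = nRT₁/P₁ = 3.89×8.314×506/351 = 46.6 L.
Adiabatic: TV^(γ−1) = const ⇒ T₂ = 506×(7.75)^0.400 = 1150 K; PV^γ = const ⇒ P₂ = 6170 kPa.

6170 kPa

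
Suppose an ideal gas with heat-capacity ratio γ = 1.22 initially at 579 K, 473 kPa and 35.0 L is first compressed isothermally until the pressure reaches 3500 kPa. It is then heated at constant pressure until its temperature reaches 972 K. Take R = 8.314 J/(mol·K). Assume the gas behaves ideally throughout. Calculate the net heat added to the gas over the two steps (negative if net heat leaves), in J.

n = P₁V₁/(RT₁) = 473×35.0/(8.314×579) = 3.44 mol.
Step 1 — Isothermal: T stays 579 K; PV = const ⇒ V₂ = 4.73 L, P₂ = 3500 kPa.
ΔU = 0 (ideal gas, T constant).
W = nRT ln(V₂/V₁) = 3.44×8.314×579×ln(0.135) = -33100 J.
Q = ΔU + W = -33100 J.
State after step 1: P = 3500 kPa, V = 4.73 L, T = 579 K.
Step 2 — Isobaric: P stays 3500 kPa; V/T = const ⇒ T₂ = 972 K, V₂ = 7.94 L.
W = PΔV = 3500×(7.94−4.73) kPa·L = 11200 J.
ΔU = nCvΔT = 3.44×37.8×(972−579) = 51100 J.
Q = ΔU + W = nCpΔT = 62300 J.
Net over both steps: W = -21900 J, Q = 29200 J, ΔU = 51100 J.

29200 J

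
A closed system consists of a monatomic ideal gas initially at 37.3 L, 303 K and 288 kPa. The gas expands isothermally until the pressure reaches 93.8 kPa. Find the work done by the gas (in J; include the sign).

n = P₁V₁/(RT₁) = 288×37.3/(8.314×303) = 4.26 mol.
Isothermal: T stays 303 K; PV = const ⇒ V₂ = 115 L, P₂ = 93.8 kPa.
W = nRT ln(V₂/V₁) = 4.26×8.314×303×ln(3.07) = 12100 J.

12100 J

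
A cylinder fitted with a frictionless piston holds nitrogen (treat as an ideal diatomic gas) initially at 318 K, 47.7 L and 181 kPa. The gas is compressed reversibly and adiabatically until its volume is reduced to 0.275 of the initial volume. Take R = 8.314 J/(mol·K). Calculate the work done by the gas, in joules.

-14600 J

n = P₁V₁/(RT₁) = 181×47.7/(8.314×318) = 3.27 mol.
Adiabatic: TV^(γ−1) = const ⇒ T₂ = 318×(3.64)^0.400 = 533 K; PV^γ = const ⇒ P₂ = 1100 kPa.
ΔU = nCvΔT = 3.27×20.8×(533−318) = 14600 J.
Q = 0 for an adiabatic process, so W = −ΔU = -14600 J.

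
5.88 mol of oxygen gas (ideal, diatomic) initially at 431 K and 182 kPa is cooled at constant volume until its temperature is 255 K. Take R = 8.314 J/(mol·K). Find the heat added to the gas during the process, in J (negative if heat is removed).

-21500 J

V₁ = nRT₁/P₁ = 5.88×8.314×431/182 = 116 L.
Isochoric: V stays 116 L; P/T = const ⇒ T₂ = 255 K, P₂ = 108 kPa.
W = 0 (no volume change).
ΔU = nCvΔT = 5.88×20.8×(255−431) = -21500 J.
Q = ΔU = -21500 J.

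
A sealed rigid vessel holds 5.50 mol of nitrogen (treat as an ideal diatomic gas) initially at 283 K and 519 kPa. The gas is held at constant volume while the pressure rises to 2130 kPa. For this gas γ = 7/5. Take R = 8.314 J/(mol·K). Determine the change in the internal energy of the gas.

V₁ = nRT₁/P₁ = 5.50×8.314×283/519 = 24.9 L.
Isochoric: V stays 24.9 L; P/T = const ⇒ T₂ = 1160 K, P₂ = 2130 kPa.
For an ideal gas ΔU = nCvΔT with Cv = (5/2)R = 20.8 J/(mol·K).
ΔU = 5.50×20.8×(1160−283) = 100000 J.

100000 J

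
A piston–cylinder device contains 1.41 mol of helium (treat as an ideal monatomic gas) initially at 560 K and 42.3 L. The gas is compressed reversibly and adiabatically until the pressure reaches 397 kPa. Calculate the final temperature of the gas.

815 K

P₁ = nRT₁/V₁ = 1.41×8.314×560/42.3 = 155 kPa.
Adiabatic: T₂/T₁ = (P₂/P₁)^((γ−1)/γ) ⇒ T₂ = 560×(2.56)^0.400 = 815 K; V₂ = 24.1 L.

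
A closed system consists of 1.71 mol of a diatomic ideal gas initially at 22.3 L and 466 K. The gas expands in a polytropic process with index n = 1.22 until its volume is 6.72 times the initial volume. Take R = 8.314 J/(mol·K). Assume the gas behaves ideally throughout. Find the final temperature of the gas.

P₁ = nRT₁/V₁ = 1.71×8.314×466/22.3 = 297 kPa.
Polytropic n=1.22: T₂ = T₁(V₁/V₂)^(n−1) = 466×(0.149)^0.22 = 306 K; P₂ = P₁(V₁/V₂)^n = 29.1 kPa.

306 K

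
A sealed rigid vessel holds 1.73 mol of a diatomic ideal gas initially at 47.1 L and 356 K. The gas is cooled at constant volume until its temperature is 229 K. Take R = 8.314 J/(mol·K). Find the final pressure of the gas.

69.9 kPa

P₁ = nRT₁/V₁ = 1.73×8.314×356/47.1 = 109 kPa.
Isochoric: V stays 47.1 L; P/T = const ⇒ T₂ = 229 K, P₂ = 69.9 kPa.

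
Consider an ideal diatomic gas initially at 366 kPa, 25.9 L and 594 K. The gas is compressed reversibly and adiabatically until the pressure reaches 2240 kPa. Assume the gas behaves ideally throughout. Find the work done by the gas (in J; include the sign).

n = P₁V₁/(RT₁) = 366×25.9/(8.314×594) = 1.92 mol.
Adiabatic: T₂/T₁ = (P₂/P₁)^((γ−1)/γ) ⇒ T₂ = 594×(6.12)^0.286 = 997 K; V₂ = 7.10 L.
ΔU = nCvΔT = 1.92×20.8×(997−594) = 16100 J.
Q = 0 for an adiabatic process, so W = −ΔU = -16100 J.

-16100 J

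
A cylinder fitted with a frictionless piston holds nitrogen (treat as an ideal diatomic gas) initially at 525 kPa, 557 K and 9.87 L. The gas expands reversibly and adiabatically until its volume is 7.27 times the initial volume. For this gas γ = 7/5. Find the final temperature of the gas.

252 K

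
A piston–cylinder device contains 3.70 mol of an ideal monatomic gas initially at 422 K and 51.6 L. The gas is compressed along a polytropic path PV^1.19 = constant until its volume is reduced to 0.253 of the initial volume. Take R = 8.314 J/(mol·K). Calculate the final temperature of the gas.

548 K

P₁ = nRT₁/V₁ = 3.70×8.314×422/51.6 = 252 kPa.
Polytropic n=1.19: T₂ = T₁(V₁/V₂)^(n−1) = 422×(3.95)^0.19 = 548 K; P₂ = P₁(V₁/V₂)^n = 1290 kPa.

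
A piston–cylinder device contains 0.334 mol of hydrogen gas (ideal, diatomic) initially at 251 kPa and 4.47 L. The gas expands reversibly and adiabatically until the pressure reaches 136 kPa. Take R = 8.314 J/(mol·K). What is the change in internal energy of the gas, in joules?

T₁ = P₁V₁/(nR) = 251×4.47/(0.334×8.314) = 404 K.
Adiabatic: T₂/T₁ = (P₂/P₁)^((γ−1)/γ) ⇒ T₂ = 404×(0.542)^0.286 = 339 K; V₂ = 6.92 L.
For an ideal gas ΔU = nCvΔT with Cv = (5/2)R = 20.8 J/(mol·K).
ΔU = 0.334×20.8×(339−404) = -451 J.

-451 J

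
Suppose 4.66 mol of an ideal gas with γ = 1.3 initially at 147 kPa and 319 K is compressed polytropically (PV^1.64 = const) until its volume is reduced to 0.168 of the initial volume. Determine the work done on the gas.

41200 J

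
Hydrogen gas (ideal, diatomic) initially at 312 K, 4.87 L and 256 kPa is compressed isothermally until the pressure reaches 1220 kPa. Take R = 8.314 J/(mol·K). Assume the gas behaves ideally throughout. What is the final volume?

1.02 L

Isothermal: T stays 312 K; PV = const ⇒ V₂ = 1.02 L, P₂ = 1220 kPa.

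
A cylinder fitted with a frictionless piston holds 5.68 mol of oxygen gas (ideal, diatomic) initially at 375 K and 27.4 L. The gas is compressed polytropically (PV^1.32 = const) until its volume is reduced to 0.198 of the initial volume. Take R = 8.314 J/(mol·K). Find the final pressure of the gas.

5480 kPa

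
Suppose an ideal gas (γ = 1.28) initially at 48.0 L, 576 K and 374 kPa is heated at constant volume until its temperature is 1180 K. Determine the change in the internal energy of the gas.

n = P₁V₁/(RT₁) = 374×48.0/(8.314×576) = 3.75 mol.
Isochoric: V stays 48.0 L; P/T = const ⇒ T₂ = 1180 K, P₂ = 766 kPa.
For an ideal gas ΔU = nCvΔT with Cv = R/(γ−1) = 29.7 J/(mol·K).
ΔU = 3.75×29.7×(1180−576) = 67200 J.

67200 J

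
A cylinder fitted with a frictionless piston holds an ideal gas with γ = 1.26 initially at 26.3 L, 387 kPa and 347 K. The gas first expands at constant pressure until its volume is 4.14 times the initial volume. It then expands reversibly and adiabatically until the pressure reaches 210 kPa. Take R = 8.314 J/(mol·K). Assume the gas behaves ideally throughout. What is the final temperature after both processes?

1270 K

n = P₁V₁/(RT₁) = 387×26.3/(8.314×347) = 3.53 mol.
Step 1 — Isobaric: P stays 387 kPa; V/T = const ⇒ T₂ = 1440 K, V₂ = 109 L.
W = PΔV = 387×(109−26.3) kPa·L = 32000 J.
ΔU = nCvΔT = 3.53×32.0×(1440−347) = 123000 J.
Q = ΔU + W = nCpΔT = 155000 J.
State after step 1: P = 387 kPa, V = 109 L, T = 1440 K.
Step 2 — Adiabatic: T₂/T₁ = (P₂/P₁)^((γ−1)/γ) ⇒ T₂ = 1440×(0.543)^0.206 = 1270 K; V₂ = 177 L.
ΔU = nCvΔT = 3.53×32.0×(1270−1440) = -19200 J.
Q = 0 for an adiabatic process, so W = −ΔU = 19200 J.
Net over both steps: W = 51200 J, Q = 155000 J, ΔU = 104000 J.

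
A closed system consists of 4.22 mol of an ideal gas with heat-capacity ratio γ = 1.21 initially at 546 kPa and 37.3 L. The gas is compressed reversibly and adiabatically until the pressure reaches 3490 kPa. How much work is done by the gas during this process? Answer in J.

T₁ = P₁V₁/(nR) = 546×37.3/(4.22×8.314) = 580 K.
Adiabatic: T₂/T₁ = (P₂/P₁)^((γ−1)/γ) ⇒ T₂ = 580×(6.39)^0.174 = 801 K; V₂ = 8.05 L.
ΔU = nCvΔT = 4.22×39.6×(801−580) = 36800 J.
Q = 0 for an adiabatic process, so W = −ΔU = -36800 J.

-36800 J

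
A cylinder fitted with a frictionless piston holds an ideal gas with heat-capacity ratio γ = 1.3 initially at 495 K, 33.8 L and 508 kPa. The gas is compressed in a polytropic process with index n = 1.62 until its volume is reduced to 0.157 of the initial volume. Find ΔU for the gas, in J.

123000 J

n = P₁V₁/(RT₁) = 508×33.8/(8.314×495) = 4.17 mol.
Polytropic n=1.62: T₂ = T₁(V₁/V₂)^(n−1) = 495×(6.37)^0.62 = 1560 K; P₂ = P₁(V₁/V₂)^n = 10200 kPa.
For an ideal gas ΔU = nCvΔT with Cv = R/(γ−1) = 27.7 J/(mol·K).
ΔU = 4.17×27.7×(1560−495) = 123000 J.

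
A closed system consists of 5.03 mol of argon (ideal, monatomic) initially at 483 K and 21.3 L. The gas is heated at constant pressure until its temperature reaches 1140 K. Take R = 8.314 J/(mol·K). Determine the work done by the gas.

27500 J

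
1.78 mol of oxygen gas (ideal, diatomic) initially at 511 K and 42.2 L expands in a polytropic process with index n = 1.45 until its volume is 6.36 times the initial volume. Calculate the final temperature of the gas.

P₁ = nRT₁/V₁ = 1.78×8.314×511/42.2 = 179 kPa.
Polytropic n=1.45: T₂ = T₁(V₁/V₂)^(n−1) = 511×(0.157)^0.45 = 222 K; P₂ = P₁(V₁/V₂)^n = 12.3 kPa.

222 K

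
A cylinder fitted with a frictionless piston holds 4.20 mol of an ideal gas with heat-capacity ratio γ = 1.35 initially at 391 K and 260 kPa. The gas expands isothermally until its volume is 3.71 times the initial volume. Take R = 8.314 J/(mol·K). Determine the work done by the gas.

V₁ = nRT₁/P₁ = 4.20×8.314×391/260 = 52.5 L.
Isothermal: T stays 391 K; PV = const ⇒ V₂ = 195 L, P₂ = 70.1 kPa.
W = nRT ln(V₂/V₁) = 4.20×8.314×391×ln(3.71) = 17900 J.

17900 J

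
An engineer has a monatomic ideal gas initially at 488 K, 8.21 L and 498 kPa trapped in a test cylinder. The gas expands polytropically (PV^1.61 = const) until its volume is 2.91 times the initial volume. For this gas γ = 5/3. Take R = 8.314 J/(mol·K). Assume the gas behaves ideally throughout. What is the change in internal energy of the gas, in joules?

-2940 J

n = P₁V₁/(RT₁) = 498×8.21/(8.314×488) = 1.01 mol.
Polytropic n=1.61: T₂ = T₁(V₁/V₂)^(n−1) = 488×(0.344)^0.61 = 254 K; P₂ = P₁(V₁/V₂)^n = 89.2 kPa.
For an ideal gas ΔU = nCvΔT with Cv = (3/2)R = 12.5 J/(mol·K).
ΔU = 1.01×12.5×(254−488) = -2940 J.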